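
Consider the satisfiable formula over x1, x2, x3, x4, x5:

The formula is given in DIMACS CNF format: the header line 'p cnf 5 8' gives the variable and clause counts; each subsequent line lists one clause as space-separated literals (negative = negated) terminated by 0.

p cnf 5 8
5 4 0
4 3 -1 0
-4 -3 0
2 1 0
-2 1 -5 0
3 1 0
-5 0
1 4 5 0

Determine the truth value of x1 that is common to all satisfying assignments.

True

Suppose x1 = False.
From the singleton clause (x2), x2 = True.
From the singleton clause (¬x5), x5 = False.
From the singleton clause (x4), x4 = True.
From the singleton clause (¬x3), x3 = False.
That conflicts with the unit clause (x3).
So every satisfying assignment has x1 = True.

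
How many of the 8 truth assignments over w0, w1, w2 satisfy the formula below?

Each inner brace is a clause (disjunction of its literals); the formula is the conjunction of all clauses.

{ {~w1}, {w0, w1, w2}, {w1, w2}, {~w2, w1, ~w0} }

1

There are 2^3 = 8 truth assignments over (w0, w1, w2).
Split on w0. With w0 = 1, the clauses containing w0 are satisfied and ~w0 drops from the rest; 0 of the 2^2 = 4 assignments to the other variables satisfy what remains.
With w0 = 0, by the same count on the reduced clause set, 1 assignment works.
Total: 0 + 1 = 1.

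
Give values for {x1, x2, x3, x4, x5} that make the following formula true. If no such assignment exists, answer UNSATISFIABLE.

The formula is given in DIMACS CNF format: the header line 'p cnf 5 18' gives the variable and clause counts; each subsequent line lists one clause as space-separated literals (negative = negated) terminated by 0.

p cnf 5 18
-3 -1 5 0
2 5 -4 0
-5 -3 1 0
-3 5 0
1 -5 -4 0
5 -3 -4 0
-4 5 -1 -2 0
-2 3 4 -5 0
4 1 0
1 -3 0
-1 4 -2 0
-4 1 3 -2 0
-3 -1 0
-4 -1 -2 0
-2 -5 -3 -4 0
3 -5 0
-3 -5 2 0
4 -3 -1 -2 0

Case x3 = False:
Unit clause (¬x5) forces x5 = False.
Case x2 = False:
Unit clause (¬x4) forces x4 = False.
Unit clause (x1) forces x1 = True.
This assignment satisfies each clause.

x1: True, x2: False, x3: False, x4: False, x5: False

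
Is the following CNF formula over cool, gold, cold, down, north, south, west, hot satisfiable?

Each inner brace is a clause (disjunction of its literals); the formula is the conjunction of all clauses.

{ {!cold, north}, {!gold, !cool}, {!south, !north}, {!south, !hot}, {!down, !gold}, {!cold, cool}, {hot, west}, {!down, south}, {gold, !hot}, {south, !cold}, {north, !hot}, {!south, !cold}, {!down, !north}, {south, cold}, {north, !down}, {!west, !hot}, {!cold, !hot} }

Yes, satisfiable

Case cold = false:
From the singleton clause (south), south = true.
From the singleton clause (!north), north = false.
From the singleton clause (!hot), hot = false.
From the singleton clause (west), west = true.
From the singleton clause (!down), down = false.
Case gold = false:
No clause remains; cool is free.
A satisfying assignment: cool=true; gold=false; cold=false; down=false; north=false; south=true; west=true; hot=false.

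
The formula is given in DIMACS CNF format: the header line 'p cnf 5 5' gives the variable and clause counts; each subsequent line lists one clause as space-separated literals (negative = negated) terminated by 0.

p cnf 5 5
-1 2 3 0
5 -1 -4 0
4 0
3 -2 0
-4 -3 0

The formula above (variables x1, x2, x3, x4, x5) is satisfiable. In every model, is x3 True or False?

False

Suppose x3 = True.
Unit clause (x4) forces x4 = True.
But (¬x4) is also a unit clause — contradiction.
So every satisfying assignment has x3 = False.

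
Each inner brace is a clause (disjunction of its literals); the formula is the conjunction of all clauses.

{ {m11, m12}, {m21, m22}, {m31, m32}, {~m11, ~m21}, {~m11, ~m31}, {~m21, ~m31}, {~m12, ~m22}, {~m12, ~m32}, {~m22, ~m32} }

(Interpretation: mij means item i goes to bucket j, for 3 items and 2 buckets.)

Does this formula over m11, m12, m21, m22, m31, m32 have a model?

Branch on m11: set m11 = 1.
The clause (~m21) is unit, so m21 = 0.
The clause (m22) is unit, so m22 = 1.
The clause (~m31) is unit, so m31 = 0.
The clause (m32) is unit, so m32 = 1.
That conflicts with the unit clause (~m32).
That branch fails; take m11 = 0 instead.
The clause (m12) is unit, so m12 = 1.
The clause (~m22) is unit, so m22 = 0.
The clause (m21) is unit, so m21 = 1.
The clause (~m31) is unit, so m31 = 0.
The clause (m32) is unit, so m32 = 1.
That conflicts with the unit clause (~m32).
Neither m11 = 1 nor m11 = 0 works.
No assignment satisfies every clause.

No, unsatisfiable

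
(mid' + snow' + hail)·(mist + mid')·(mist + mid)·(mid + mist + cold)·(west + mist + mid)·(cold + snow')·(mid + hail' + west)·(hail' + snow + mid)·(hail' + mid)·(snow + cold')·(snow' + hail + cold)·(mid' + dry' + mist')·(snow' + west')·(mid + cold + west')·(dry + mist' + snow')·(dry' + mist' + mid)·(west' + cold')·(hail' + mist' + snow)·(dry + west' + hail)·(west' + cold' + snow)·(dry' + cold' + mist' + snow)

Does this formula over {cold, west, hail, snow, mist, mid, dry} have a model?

Satisfiable

Case mist = 1:
Case cold = 0:
Unit clause (snow') forces snow = 0.
Unit clause (hail') forces hail = 0.
Case mid = 0:
Unit clause (west') forces west = 0.
Unit clause (dry') forces dry = 0.
Every clause now holds.
A satisfying assignment: cold: 0, west: 0, hail: 0, snow: 0, mist: 1, mid: 0, dry: 0.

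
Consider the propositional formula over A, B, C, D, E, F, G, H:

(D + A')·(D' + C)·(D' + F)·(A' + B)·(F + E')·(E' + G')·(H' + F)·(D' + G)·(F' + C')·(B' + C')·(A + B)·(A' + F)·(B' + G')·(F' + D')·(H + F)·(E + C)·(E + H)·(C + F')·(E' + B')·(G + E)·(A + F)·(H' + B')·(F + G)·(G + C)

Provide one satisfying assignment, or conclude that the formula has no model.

Case D = 1:
(C) alone gives C = 1.
(F) alone gives F = 1.
That conflicts with the unit clause (F').
That branch fails; take D = 0 instead.
(A') alone gives A = 0.
(B) alone gives B = 1.
(C') alone gives C = 0.
(G') alone gives G = 0.
That conflicts with the unit clause (G).
Neither D = 1 nor D = 0 works.

UNSATISFIABLE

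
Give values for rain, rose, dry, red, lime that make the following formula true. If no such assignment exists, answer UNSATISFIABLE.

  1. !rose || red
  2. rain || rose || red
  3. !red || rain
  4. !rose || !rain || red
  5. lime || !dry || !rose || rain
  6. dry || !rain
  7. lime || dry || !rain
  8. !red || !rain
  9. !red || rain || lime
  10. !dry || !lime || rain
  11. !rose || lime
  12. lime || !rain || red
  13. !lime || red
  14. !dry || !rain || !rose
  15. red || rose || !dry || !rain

UNSATISFIABLE

Suppose rose = false.
Suppose rain = true.
From the singleton clause (dry), dry = true.
From the singleton clause (!red), red = false.
Now (red) is unsatisfied and unit — conflict.
Undo rain and try rain = false.
From the singleton clause (red), red = true.
Now (!red) is unsatisfied and unit — conflict.
Neither rain = true nor rain = false works.
Undo rose and try rose = true.
From the singleton clause (red), red = true.
From the singleton clause (rain), rain = true.
Now (!rain) is unsatisfied and unit — conflict.
Neither rose = true nor rose = false works.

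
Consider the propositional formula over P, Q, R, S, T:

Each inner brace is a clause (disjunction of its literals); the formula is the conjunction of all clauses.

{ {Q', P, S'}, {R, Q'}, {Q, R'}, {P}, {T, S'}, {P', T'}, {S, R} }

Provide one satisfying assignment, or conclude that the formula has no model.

Unit clause (P) forces P = 1.
Unit clause (T') forces T = 0.
Unit clause (S') forces S = 0.
Unit clause (R) forces R = 1.
Unit clause (Q) forces Q = 1.
All clauses are satisfied.

P ↦ 1,  Q ↦ 1,  R ↦ 1,  S ↦ 0,  T ↦ 0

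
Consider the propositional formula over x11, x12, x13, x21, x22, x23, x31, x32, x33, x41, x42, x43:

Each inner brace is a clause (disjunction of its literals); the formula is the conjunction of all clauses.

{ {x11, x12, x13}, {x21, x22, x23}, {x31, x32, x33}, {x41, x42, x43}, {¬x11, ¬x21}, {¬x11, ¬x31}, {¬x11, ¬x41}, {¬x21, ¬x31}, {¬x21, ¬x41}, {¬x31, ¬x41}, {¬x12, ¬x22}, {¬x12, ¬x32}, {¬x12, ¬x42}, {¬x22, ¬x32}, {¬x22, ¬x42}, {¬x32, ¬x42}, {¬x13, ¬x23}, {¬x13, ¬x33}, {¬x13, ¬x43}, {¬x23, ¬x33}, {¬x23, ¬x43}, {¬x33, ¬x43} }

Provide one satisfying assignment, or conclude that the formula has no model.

UNSATISFIABLE

Branch on x11: set x11 = False.
Branch on x12: set x12 = True.
The clause (¬x22) is unit, so x22 = False.
The clause (¬x32) is unit, so x32 = False.
The clause (¬x42) is unit, so x42 = False.
Branch on x21: set x21 = True.
The clause (¬x31) is unit, so x31 = False.
The clause (x33) is unit, so x33 = True.
The clause (¬x41) is unit, so x41 = False.
The clause (x43) is unit, so x43 = True.
That conflicts with the unit clause (¬x43).
That branch fails; take x21 = False instead.
The clause (x23) is unit, so x23 = True.
The clause (¬x13) is unit, so x13 = False.
The clause (¬x33) is unit, so x33 = False.
The clause (x31) is unit, so x31 = True.
The clause (¬x41) is unit, so x41 = False.
The clause (x43) is unit, so x43 = True.
That conflicts with the unit clause (¬x43).
Neither x21 = True nor x21 = False works.
That branch fails; take x12 = False instead.
The clause (x13) is unit, so x13 = True.
The clause (¬x23) is unit, so x23 = False.
The clause (¬x33) is unit, so x33 = False.
The clause (¬x43) is unit, so x43 = False.
Branch on x21: set x21 = True.
The clause (¬x31) is unit, so x31 = False.
The clause (x32) is unit, so x32 = True.
The clause (¬x41) is unit, so x41 = False.
The clause (x42) is unit, so x42 = True.
That conflicts with the unit clause (¬x42).
That branch fails; take x21 = False instead.
The clause (x22) is unit, so x22 = True.
The clause (¬x32) is unit, so x32 = False.
The clause (x31) is unit, so x31 = True.
The clause (¬x41) is unit, so x41 = False.
The clause (x42) is unit, so x42 = True.
That conflicts with the unit clause (¬x42).
Neither x21 = True nor x21 = False works.
Neither x12 = True nor x12 = False works.
That branch fails; take x11 = True instead.
The clause (¬x21) is unit, so x21 = False.
The clause (¬x31) is unit, so x31 = False.
The clause (¬x41) is unit, so x41 = False.
Branch on x22: set x22 = True.
The clause (¬x12) is unit, so x12 = False.
The clause (¬x32) is unit, so x32 = False.
The clause (x33) is unit, so x33 = True.
The clause (¬x42) is unit, so x42 = False.
The clause (x43) is unit, so x43 = True.
That conflicts with the unit clause (¬x43).
That branch fails; take x22 = False instead.
The clause (x23) is unit, so x23 = True.
The clause (¬x13) is unit, so x13 = False.
The clause (¬x33) is unit, so x33 = False.
The clause (x32) is unit, so x32 = True.
The clause (¬x12) is unit, so x12 = False.
The clause (¬x42) is unit, so x42 = False.
The clause (x43) is unit, so x43 = True.
That conflicts with the unit clause (¬x43).
Neither x22 = True nor x22 = False works.
Neither x11 = True nor x11 = False works.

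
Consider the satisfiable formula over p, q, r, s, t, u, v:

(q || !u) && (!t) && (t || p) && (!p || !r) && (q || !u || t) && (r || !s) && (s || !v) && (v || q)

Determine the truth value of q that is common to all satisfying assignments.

Suppose q = false.
Unit clause (!u) forces u = false.
Unit clause (!t) forces t = false.
Unit clause (p) forces p = true.
Unit clause (!r) forces r = false.
Unit clause (!s) forces s = false.
Unit clause (!v) forces v = false.
But (v) is also a unit clause — contradiction.
So every satisfying assignment has q = True.

True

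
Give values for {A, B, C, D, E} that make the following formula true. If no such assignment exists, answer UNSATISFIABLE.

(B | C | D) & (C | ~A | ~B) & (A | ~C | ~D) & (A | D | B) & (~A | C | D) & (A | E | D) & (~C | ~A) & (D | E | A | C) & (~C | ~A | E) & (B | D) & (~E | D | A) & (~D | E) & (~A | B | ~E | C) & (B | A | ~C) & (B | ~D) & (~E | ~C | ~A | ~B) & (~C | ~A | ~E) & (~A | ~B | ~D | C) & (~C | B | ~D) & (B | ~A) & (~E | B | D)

A: 0,  B: 1,  C: 0,  D: 1,  E: 1

Branch on C: set C = 0.
Branch on B: set B = 1.
Unit clause (~A) forces A = 0.
Branch on E: set E = 1.
Unit clause (D) forces D = 1.
This assignment satisfies each clause.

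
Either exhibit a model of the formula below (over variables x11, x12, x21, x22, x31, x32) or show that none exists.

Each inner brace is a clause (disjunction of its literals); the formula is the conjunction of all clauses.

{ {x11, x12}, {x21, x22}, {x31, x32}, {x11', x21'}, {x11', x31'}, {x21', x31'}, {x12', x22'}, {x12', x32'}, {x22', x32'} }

UNSATISFIABLE

Suppose x11 = 1.
(x21') alone gives x21 = 0.
(x22) alone gives x22 = 1.
(x31') alone gives x31 = 0.
(x32) alone gives x32 = 1.
Now (x32') is unsatisfied and unit — conflict.
That branch fails; take x11 = 0 instead.
(x12) alone gives x12 = 1.
(x22') alone gives x22 = 0.
(x21) alone gives x21 = 1.
(x31') alone gives x31 = 0.
(x32) alone gives x32 = 1.
Now (x32') is unsatisfied and unit — conflict.
Either choice for x11 ends in contradiction.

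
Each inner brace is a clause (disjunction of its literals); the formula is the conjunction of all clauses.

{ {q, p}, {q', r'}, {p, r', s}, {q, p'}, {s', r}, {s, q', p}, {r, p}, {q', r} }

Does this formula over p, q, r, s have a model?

Case q = 1:
(r') alone gives r = 0.
That conflicts with the unit clause (r).
That branch fails; take q = 0 instead.
(p) alone gives p = 1.
That conflicts with the unit clause (p').
Either choice for q ends in contradiction.
No assignment satisfies every clause.

No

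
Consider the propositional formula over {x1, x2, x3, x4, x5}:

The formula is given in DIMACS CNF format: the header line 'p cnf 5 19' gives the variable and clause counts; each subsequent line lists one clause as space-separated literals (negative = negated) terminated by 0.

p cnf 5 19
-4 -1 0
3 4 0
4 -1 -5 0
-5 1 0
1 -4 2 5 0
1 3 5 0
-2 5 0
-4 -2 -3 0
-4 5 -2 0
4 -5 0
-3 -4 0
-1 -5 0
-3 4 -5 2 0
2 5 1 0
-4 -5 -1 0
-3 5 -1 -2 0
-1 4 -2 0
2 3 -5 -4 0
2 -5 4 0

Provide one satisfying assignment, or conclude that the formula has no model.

Try x4 = False.
The clause (x3) is unit, so x3 = True.
The clause (¬x5) is unit, so x5 = False.
The clause (¬x2) is unit, so x2 = False.
The clause (x1) is unit, so x1 = True.
Every clause now holds.

x1=True,  x2=False,  x3=True,  x4=False,  x5=False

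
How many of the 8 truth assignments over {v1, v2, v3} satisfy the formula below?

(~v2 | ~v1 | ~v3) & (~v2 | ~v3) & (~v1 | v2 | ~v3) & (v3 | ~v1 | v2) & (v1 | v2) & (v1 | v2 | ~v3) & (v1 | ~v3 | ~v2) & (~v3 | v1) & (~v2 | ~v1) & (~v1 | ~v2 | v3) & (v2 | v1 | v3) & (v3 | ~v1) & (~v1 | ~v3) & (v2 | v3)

There are 2^3 = 8 truth assignments over (v1, v2, v3).
Check each against the 14 clauses (columns in the order v1, v2, v3):
  F F F  ✗ fails (v1 | v2)
  F F T  ✗ fails (v1 | v2)
  F T F  ✓ satisfies all
  F T T  ✗ fails (~v2 | ~v3)
  T F F  ✗ fails (v3 | ~v1 | v2)
  T F T  ✗ fails (~v1 | v2 | ~v3)
  T T F  ✗ fails (~v2 | ~v1)
  T T T  ✗ fails (~v2 | ~v1 | ~v3)
1 of the 8 rows is a model.

1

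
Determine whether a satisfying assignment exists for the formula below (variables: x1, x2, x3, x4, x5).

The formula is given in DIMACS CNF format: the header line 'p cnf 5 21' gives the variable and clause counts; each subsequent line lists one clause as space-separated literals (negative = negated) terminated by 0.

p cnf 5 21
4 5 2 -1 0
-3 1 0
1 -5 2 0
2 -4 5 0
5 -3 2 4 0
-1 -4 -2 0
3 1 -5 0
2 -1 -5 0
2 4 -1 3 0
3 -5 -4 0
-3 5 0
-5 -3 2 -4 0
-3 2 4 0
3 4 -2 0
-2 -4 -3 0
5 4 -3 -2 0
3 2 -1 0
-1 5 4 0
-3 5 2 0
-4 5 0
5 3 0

Suppose x3 = True.
(x1) alone gives x1 = True.
(x5) alone gives x5 = True.
(x2) alone gives x2 = True.
(¬x4) alone gives x4 = False.
This assignment satisfies each clause.
A satisfying assignment: x1=True,  x2=True,  x3=True,  x4=False,  x5=True.

Satisfiable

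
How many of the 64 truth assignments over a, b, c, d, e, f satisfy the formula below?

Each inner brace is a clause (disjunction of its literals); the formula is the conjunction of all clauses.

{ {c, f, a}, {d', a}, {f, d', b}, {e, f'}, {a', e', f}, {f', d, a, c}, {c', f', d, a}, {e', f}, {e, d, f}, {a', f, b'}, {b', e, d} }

8

There are 2^6 = 64 truth assignments over (a, b, c, d, e, f).
Split on b. With b = 1, the clauses containing b are satisfied and b' drops from the rest; 4 of the 2^5 = 32 assignments to the other variables satisfy what remains.
With b = 0, by the same count on the reduced clause set, 4 assignments work.
Total: 4 + 4 = 8.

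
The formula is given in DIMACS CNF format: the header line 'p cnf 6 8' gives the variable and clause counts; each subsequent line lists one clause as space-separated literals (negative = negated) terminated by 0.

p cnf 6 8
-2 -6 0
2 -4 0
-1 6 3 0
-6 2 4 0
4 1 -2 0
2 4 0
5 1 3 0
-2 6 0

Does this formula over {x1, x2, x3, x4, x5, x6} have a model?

Unsatisfiable

Suppose x2 = False.
(¬x4) alone gives x4 = False.
That conflicts with the unit clause (x4).
So x2 must be the other value — set x2 = True.
(¬x6) alone gives x6 = False.
That conflicts with the unit clause (x6).
Either choice for x2 ends in contradiction.
No assignment satisfies every clause.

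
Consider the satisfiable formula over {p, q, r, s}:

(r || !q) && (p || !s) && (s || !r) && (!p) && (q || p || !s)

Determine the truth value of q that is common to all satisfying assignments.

Suppose q = true.
The clause (r) is unit, so r = true.
The clause (s) is unit, so s = true.
The clause (p) is unit, so p = true.
But (!p) is also a unit clause — contradiction.
So every satisfying assignment has q = False.

False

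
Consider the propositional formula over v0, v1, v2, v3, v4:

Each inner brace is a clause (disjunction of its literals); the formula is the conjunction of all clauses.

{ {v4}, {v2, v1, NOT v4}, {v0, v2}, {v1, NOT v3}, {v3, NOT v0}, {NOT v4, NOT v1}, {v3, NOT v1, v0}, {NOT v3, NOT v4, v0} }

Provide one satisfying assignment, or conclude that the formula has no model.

v0: false, v1: false, v2: true, v3: false, v4: true

Unit clause (v4) forces v4 = true.
Unit clause (NOT v1) forces v1 = false.
Unit clause (v2) forces v2 = true.
Unit clause (NOT v3) forces v3 = false.
Unit clause (NOT v0) forces v0 = false.
Every clause now holds.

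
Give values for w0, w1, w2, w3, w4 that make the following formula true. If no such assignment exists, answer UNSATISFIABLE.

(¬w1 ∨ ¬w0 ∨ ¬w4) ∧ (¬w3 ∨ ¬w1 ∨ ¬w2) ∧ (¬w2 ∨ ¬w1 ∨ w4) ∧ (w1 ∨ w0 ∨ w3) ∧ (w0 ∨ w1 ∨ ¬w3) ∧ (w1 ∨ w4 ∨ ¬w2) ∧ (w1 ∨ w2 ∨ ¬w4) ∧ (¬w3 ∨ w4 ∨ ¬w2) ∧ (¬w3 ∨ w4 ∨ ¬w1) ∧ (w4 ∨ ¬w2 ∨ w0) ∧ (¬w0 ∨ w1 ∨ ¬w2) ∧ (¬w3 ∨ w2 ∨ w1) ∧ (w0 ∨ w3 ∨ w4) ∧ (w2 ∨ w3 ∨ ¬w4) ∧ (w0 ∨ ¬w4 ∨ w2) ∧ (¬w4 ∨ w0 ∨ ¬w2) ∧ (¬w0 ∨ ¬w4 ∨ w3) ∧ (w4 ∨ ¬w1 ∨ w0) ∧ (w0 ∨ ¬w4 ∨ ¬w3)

w0: True; w1: True; w2: False; w3: False; w4: False

Try w1 = True.
Try w0 = True.
(¬w4) alone gives w4 = False.
(¬w2) alone gives w2 = False.
(¬w3) alone gives w3 = False.
All clauses are satisfied.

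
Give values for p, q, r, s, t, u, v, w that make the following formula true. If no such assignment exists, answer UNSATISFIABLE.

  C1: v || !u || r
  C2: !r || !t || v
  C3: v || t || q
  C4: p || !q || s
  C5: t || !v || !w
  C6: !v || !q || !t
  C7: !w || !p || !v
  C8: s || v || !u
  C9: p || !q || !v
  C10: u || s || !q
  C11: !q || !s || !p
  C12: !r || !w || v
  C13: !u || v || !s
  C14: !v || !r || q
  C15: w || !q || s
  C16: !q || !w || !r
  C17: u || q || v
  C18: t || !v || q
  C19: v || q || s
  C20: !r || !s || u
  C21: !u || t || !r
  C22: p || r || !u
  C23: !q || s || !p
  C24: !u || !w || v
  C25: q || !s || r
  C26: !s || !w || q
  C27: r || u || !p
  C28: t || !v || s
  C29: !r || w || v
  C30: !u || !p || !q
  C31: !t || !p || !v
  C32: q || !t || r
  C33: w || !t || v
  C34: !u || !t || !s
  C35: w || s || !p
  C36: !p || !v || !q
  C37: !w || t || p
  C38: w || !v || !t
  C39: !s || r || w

p: false, q: true, r: false, s: true, t: true, u: false, v: false, w: true

Branch on v: set v = false.
Branch on u: set u = false.
Unit clause (q) forces q = true.
Unit clause (s) forces s = true.
Unit clause (!p) forces p = false.
Unit clause (!r) forces r = false.
Unit clause (w) forces w = true.
Unit clause (t) forces t = true.
This assignment satisfies each clause.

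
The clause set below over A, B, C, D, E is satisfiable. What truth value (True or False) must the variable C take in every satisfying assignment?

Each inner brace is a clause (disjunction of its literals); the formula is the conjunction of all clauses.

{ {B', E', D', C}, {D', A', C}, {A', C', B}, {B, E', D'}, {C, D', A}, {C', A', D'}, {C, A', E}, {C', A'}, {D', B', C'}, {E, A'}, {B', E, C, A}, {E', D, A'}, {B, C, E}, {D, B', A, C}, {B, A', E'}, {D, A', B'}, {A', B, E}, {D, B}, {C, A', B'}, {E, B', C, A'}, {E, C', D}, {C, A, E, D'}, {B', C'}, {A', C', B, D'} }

Suppose C = 0.
Branch on D: set D = 0.
Unit clause (B) forces B = 1.
Unit clause (A) forces A = 1.
Now (A') is unsatisfied and unit — conflict.
Undo D and try D = 1.
Unit clause (A') forces A = 0.
Now (A) is unsatisfied and unit — conflict.
Neither D = 1 nor D = 0 works.
So every satisfying assignment has C = True.

True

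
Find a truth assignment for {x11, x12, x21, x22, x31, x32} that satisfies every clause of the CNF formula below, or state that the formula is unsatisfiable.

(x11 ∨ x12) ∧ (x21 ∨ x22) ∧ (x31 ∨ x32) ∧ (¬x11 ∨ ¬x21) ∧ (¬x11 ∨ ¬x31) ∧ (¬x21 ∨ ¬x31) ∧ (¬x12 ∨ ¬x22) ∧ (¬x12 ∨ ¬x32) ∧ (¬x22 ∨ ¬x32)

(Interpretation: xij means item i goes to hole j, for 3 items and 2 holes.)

UNSATISFIABLE

Case x11 = True:
(¬x21) alone gives x21 = False.
(x22) alone gives x22 = True.
(¬x31) alone gives x31 = False.
(x32) alone gives x32 = True.
That conflicts with the unit clause (¬x32).
That branch fails; take x11 = False instead.
(x12) alone gives x12 = True.
(¬x22) alone gives x22 = False.
(x21) alone gives x21 = True.
(¬x31) alone gives x31 = False.
(x32) alone gives x32 = True.
That conflicts with the unit clause (¬x32).
Neither x11 = True nor x11 = False works.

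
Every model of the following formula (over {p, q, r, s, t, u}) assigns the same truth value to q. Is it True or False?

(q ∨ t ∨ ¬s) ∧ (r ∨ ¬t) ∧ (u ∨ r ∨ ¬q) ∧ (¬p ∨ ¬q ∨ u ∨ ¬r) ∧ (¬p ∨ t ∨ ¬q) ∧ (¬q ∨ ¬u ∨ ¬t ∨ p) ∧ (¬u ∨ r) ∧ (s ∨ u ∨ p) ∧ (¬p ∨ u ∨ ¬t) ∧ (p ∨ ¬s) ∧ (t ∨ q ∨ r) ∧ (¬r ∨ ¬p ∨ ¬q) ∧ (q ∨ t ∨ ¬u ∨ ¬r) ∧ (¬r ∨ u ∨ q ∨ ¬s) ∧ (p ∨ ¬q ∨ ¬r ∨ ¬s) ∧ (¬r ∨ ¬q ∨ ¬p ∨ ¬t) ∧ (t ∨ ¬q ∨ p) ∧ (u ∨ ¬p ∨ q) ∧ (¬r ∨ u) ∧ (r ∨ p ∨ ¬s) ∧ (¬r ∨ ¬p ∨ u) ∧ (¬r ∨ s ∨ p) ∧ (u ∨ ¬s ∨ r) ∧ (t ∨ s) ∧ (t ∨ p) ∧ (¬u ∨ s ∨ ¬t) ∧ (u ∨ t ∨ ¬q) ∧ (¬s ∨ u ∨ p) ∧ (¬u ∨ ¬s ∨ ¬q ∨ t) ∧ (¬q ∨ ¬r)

False

Suppose q = True.
Unit clause (¬r) forces r = False.
Unit clause (¬t) forces t = False.
Unit clause (u) forces u = True.
But (¬u) is also a unit clause — contradiction.
So every satisfying assignment has q = False.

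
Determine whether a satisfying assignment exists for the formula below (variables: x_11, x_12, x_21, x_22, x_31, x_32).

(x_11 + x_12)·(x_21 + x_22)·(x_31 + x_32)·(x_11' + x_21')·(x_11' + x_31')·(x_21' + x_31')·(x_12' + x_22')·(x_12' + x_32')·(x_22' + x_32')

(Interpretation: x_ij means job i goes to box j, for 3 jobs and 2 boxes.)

Branch on x_11: set x_11 = 1.
Unit clause (x_21') forces x_21 = 0.
Unit clause (x_22) forces x_22 = 1.
Unit clause (x_31') forces x_31 = 0.
Unit clause (x_32) forces x_32 = 1.
But (x_32') is also a unit clause — contradiction.
So x_11 must be the other value — set x_11 = 0.
Unit clause (x_12) forces x_12 = 1.
Unit clause (x_22') forces x_22 = 0.
Unit clause (x_21) forces x_21 = 1.
Unit clause (x_31') forces x_31 = 0.
Unit clause (x_32) forces x_32 = 1.
But (x_32') is also a unit clause — contradiction.
Neither x_11 = 1 nor x_11 = 0 works.
No assignment satisfies every clause.

No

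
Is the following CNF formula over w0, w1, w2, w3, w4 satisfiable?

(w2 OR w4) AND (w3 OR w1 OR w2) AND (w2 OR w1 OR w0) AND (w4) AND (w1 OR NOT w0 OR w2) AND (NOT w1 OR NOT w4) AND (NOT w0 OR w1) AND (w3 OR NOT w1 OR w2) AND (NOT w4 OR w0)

The clause (w4) is unit, so w4 = true.
The clause (NOT w1) is unit, so w1 = false.
The clause (NOT w0) is unit, so w0 = false.
That conflicts with the unit clause (w0).
No assignment satisfies every clause.

Unsatisfiable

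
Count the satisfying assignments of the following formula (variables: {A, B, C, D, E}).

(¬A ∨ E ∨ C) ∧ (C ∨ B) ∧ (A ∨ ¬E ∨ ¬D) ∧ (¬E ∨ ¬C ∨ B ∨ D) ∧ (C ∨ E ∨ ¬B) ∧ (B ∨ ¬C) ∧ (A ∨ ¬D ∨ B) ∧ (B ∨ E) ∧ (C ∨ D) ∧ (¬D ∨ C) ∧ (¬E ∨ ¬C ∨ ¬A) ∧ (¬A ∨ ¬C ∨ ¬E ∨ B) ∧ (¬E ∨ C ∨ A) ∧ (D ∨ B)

There are 2^5 = 32 truth assignments over (A, B, C, D, E).
Split on B. With B = True, the clauses containing B are satisfied and ¬B drops from the rest; 5 of the 2^4 = 16 assignments to the other variables satisfy what remains.
With B = False, by the same count on the reduced clause set, 0 assignments work.
Total: 5 + 0 = 5.

5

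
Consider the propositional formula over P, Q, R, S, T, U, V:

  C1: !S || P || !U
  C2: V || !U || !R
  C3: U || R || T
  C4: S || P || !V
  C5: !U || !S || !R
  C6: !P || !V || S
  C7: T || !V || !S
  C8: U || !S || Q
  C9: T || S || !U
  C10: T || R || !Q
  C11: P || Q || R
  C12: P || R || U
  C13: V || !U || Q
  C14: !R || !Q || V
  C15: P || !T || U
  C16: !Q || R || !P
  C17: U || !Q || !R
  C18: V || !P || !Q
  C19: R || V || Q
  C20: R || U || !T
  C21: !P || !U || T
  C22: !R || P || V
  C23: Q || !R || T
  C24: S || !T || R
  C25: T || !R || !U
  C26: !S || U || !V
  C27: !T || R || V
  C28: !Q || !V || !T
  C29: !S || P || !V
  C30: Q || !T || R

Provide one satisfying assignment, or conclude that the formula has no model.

P=true; Q=false; R=true; S=false; T=true; U=false; V=false

Try S = false.
Try P = true.
From the singleton clause (!V), V = false.
From the singleton clause (!Q), Q = false.
From the singleton clause (!U), U = false.
From the singleton clause (R), R = true.
From the singleton clause (T), T = true.
This assignment satisfies each clause.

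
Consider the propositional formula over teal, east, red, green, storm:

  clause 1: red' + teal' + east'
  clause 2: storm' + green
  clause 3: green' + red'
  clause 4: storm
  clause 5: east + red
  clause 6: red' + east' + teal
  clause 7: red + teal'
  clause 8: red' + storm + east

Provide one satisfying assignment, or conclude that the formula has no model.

(storm) alone gives storm = 1.
(green) alone gives green = 1.
(red') alone gives red = 0.
(east) alone gives east = 1.
(teal') alone gives teal = 0.
This assignment satisfies each clause.

teal: 0, east: 1, red: 0, green: 1, storm: 1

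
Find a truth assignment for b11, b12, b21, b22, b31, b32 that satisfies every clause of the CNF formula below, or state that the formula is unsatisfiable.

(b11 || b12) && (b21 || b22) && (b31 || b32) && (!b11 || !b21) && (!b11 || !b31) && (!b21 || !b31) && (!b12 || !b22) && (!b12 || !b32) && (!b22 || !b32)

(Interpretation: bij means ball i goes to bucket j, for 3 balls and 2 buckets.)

Case b11 = true:
The clause (!b21) is unit, so b21 = false.
The clause (b22) is unit, so b22 = true.
The clause (!b31) is unit, so b31 = false.
The clause (b32) is unit, so b32 = true.
Now (!b32) is unsatisfied and unit — conflict.
Backtrack on b11: now try b11 = false.
The clause (b12) is unit, so b12 = true.
The clause (!b22) is unit, so b22 = false.
The clause (b21) is unit, so b21 = true.
The clause (!b31) is unit, so b31 = false.
The clause (b32) is unit, so b32 = true.
Now (!b32) is unsatisfied and unit — conflict.
Either choice for b11 ends in contradiction.

UNSATISFIABLE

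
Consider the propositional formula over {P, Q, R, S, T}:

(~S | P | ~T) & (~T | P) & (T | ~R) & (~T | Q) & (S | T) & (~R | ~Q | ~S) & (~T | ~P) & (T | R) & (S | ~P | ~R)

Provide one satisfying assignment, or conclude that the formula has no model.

Try T = 0.
The clause (~R) is unit, so R = 0.
But (R) is also a unit clause — contradiction.
That branch fails; take T = 1 instead.
The clause (P) is unit, so P = 1.
But (~P) is also a unit clause — contradiction.
Both values of T lead to a conflict.

UNSATISFIABLE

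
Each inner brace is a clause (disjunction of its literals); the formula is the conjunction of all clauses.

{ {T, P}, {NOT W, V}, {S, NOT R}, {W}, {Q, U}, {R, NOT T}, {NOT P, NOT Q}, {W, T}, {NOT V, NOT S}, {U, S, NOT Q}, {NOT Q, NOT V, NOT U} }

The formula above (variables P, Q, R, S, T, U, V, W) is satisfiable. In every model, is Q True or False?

False

Suppose Q = true.
Unit clause (W) forces W = true.
Unit clause (V) forces V = true.
Unit clause (NOT P) forces P = false.
Unit clause (T) forces T = true.
Unit clause (R) forces R = true.
Unit clause (S) forces S = true.
That conflicts with the unit clause (NOT S).
So every satisfying assignment has Q = False.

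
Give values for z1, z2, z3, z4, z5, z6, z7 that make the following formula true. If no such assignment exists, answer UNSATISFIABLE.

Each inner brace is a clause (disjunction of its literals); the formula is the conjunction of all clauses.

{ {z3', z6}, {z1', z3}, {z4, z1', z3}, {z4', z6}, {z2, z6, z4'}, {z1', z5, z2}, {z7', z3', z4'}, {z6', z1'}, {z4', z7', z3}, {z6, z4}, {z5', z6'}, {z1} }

UNSATISFIABLE

The clause (z1) is unit, so z1 = 1.
The clause (z3) is unit, so z3 = 1.
The clause (z6) is unit, so z6 = 1.
Now (z6') is unsatisfied and unit — conflict.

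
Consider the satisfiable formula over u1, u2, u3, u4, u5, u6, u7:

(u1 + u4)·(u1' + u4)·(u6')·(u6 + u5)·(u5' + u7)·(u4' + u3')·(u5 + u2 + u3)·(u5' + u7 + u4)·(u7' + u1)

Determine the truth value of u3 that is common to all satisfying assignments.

False

Suppose u3 = 1.
Unit clause (u6') forces u6 = 0.
Unit clause (u5) forces u5 = 1.
Unit clause (u7) forces u7 = 1.
Unit clause (u4') forces u4 = 0.
Unit clause (u1) forces u1 = 1.
That conflicts with the unit clause (u1').
So every satisfying assignment has u3 = False.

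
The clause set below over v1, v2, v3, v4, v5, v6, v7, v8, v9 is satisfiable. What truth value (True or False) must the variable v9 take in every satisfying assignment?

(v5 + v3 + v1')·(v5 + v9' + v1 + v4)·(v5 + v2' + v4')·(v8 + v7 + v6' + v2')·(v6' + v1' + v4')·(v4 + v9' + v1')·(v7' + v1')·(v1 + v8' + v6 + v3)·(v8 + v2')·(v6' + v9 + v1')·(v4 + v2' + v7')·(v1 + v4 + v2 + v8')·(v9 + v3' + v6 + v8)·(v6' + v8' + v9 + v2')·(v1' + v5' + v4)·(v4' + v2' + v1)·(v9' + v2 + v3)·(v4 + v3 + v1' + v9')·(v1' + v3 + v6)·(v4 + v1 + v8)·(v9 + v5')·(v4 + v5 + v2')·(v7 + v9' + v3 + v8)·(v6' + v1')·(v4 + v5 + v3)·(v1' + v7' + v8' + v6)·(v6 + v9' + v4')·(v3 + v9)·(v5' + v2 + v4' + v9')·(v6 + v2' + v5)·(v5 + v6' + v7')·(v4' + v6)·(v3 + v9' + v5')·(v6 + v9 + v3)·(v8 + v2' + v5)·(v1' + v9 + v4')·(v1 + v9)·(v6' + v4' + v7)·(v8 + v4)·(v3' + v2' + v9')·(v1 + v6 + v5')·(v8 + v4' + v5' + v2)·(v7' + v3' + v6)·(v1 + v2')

Suppose v9 = 1.
Try v4 = 1.
(v6) alone gives v6 = 1.
(v1') alone gives v1 = 0.
(v2') alone gives v2 = 0.
(v3) alone gives v3 = 1.
(v5') alone gives v5 = 0.
(v7') alone gives v7 = 0.
That conflicts with the unit clause (v7).
Undo v4 and try v4 = 0.
(v1') alone gives v1 = 0.
(v5) alone gives v5 = 1.
(v8) alone gives v8 = 1.
(v2) alone gives v2 = 1.
That conflicts with the unit clause (v2').
Either choice for v4 ends in contradiction.
So every satisfying assignment has v9 = False.

False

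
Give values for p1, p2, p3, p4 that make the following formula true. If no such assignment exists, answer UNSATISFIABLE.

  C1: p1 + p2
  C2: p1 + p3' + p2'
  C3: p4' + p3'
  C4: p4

Unit clause (p4) forces p4 = 1.
Unit clause (p3') forces p3 = 0.
Case p1 = 1:
Every clause is now satisfied; p2 is unconstrained.

p1: 1, p2: 0, p3: 0, p4: 1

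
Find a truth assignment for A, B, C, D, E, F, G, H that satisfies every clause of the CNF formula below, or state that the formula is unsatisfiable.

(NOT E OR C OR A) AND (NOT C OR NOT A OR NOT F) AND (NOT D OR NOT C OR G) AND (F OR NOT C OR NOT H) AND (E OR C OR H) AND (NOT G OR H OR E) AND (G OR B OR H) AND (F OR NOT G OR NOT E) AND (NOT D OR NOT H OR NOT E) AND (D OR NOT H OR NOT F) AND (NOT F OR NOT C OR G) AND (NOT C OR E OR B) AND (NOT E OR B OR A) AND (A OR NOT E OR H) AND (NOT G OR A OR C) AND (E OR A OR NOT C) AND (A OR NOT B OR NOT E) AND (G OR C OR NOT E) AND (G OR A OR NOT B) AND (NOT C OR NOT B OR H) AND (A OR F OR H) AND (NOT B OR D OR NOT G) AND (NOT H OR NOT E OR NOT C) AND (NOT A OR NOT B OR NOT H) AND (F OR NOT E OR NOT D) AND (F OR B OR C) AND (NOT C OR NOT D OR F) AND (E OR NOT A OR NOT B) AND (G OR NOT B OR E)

Case E = false:
Case C = false:
From the singleton clause (H), H = true.
Case D = true:
Case G = true:
From the singleton clause (A), A = true.
From the singleton clause (NOT B), B = false.
From the singleton clause (F), F = true.
Every clause now holds.

A: true, B: false, C: false, D: true, E: false, F: true, G: true, H: true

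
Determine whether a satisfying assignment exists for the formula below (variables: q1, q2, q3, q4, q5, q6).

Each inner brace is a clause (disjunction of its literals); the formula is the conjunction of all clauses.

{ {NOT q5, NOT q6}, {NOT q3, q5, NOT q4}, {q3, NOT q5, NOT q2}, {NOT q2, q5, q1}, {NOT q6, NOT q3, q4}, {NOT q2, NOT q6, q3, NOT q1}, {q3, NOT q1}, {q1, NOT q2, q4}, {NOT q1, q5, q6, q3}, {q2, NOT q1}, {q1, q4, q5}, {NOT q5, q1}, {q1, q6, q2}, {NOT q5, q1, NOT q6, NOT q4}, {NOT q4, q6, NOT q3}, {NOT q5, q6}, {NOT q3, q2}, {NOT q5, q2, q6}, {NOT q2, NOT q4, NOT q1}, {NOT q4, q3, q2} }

Yes, satisfiable

Case q5 = false:
Case q3 = true:
Unit clause (NOT q4) forces q4 = false.
Unit clause (NOT q6) forces q6 = false.
Unit clause (q1) forces q1 = true.
Unit clause (q2) forces q2 = true.
This assignment satisfies each clause.
A satisfying assignment: q1: true; q2: true; q3: true; q4: false; q5: false; q6: false.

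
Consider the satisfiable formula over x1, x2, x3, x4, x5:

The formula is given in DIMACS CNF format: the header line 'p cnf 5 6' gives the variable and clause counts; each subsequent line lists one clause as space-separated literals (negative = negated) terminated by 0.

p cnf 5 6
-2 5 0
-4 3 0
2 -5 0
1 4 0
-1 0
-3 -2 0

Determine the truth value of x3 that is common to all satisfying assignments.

True

Suppose x3 = False.
From the singleton clause (¬x4), x4 = False.
From the singleton clause (x1), x1 = True.
That conflicts with the unit clause (¬x1).
So every satisfying assignment has x3 = True.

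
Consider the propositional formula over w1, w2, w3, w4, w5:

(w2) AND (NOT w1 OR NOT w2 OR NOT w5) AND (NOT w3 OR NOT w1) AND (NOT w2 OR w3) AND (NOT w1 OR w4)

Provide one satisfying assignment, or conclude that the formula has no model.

(w2) alone gives w2 = true.
(w3) alone gives w3 = true.
(NOT w1) alone gives w1 = false.
No clause remains; w4, w5 are free.

w1 ↦ false, w2 ↦ true, w3 ↦ true, w4 ↦ true, w5 ↦ true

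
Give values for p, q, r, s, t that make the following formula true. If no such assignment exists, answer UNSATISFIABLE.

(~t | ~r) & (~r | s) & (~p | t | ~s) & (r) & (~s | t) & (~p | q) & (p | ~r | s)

(r) alone gives r = 1.
(~t) alone gives t = 0.
(s) alone gives s = 1.
That conflicts with the unit clause (~s).

UNSATISFIABLE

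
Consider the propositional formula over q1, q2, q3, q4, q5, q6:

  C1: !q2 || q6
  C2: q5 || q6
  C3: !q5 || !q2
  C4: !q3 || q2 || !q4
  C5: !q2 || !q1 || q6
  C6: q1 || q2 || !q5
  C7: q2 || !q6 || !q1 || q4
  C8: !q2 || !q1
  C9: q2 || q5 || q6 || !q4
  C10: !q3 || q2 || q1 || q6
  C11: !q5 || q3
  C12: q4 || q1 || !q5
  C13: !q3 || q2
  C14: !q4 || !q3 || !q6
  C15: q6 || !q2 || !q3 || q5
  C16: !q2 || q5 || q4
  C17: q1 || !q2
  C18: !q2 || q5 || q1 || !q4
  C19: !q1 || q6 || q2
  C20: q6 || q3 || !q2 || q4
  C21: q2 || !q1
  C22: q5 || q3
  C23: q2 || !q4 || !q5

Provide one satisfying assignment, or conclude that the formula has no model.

UNSATISFIABLE

Try q2 = false.
The clause (!q3) is unit, so q3 = false.
The clause (!q5) is unit, so q5 = false.
Now (q5) is unsatisfied and unit — conflict.
Undo q2 and try q2 = true.
The clause (q6) is unit, so q6 = true.
The clause (!q5) is unit, so q5 = false.
The clause (!q1) is unit, so q1 = false.
Now (q1) is unsatisfied and unit — conflict.
Neither q2 = true nor q2 = false works.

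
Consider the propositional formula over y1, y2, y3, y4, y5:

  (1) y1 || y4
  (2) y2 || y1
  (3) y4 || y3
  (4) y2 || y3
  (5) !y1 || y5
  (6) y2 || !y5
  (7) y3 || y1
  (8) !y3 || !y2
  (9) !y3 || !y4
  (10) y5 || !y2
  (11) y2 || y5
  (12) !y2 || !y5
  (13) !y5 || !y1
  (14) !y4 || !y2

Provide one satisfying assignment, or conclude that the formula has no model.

Branch on y1: set y1 = true.
(y5) alone gives y5 = true.
That conflicts with the unit clause (!y5).
So y1 must be the other value — set y1 = false.
(y4) alone gives y4 = true.
(y2) alone gives y2 = true.
That conflicts with the unit clause (!y2).
Both values of y1 lead to a conflict.

UNSATISFIABLE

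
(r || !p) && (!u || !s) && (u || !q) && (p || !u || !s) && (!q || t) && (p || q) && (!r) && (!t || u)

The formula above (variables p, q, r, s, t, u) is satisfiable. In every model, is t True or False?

Suppose t = false.
The clause (!q) is unit, so q = false.
The clause (p) is unit, so p = true.
The clause (r) is unit, so r = true.
That conflicts with the unit clause (!r).
So every satisfying assignment has t = True.

True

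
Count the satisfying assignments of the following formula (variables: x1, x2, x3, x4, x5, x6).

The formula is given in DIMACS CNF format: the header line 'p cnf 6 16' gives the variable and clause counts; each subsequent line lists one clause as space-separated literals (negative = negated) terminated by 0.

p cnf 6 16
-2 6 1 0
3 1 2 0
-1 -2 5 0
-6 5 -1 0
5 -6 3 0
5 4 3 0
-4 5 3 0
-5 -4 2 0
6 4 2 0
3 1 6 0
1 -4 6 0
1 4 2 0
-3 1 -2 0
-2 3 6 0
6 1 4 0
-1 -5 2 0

There are 2^6 = 64 truth assignments over (x1, x2, x3, x4, x5, x6).
Split on x3. With x3 = True, the clauses containing x3 are satisfied and ¬x3 drops from the rest; 6 of the 2^5 = 32 assignments to the other variables satisfy what remains.
With x3 = False, by the same count on the reduced clause set, 4 assignments work.
Total: 6 + 4 = 10.

10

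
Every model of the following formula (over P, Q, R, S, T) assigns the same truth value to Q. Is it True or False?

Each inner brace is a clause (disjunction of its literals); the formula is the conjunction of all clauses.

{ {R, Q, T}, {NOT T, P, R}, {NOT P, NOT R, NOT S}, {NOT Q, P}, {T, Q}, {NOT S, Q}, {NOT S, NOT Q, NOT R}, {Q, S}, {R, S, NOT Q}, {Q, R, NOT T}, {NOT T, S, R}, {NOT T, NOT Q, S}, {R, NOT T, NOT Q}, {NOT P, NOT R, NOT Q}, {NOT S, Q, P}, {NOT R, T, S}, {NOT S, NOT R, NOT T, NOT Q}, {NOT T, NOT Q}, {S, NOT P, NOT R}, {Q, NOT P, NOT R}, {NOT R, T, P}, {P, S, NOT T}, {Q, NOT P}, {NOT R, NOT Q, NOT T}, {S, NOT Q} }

True

Suppose Q = false.
(T) alone gives T = true.
(NOT S) alone gives S = false.
But (S) is also a unit clause — contradiction.
So every satisfying assignment has Q = True.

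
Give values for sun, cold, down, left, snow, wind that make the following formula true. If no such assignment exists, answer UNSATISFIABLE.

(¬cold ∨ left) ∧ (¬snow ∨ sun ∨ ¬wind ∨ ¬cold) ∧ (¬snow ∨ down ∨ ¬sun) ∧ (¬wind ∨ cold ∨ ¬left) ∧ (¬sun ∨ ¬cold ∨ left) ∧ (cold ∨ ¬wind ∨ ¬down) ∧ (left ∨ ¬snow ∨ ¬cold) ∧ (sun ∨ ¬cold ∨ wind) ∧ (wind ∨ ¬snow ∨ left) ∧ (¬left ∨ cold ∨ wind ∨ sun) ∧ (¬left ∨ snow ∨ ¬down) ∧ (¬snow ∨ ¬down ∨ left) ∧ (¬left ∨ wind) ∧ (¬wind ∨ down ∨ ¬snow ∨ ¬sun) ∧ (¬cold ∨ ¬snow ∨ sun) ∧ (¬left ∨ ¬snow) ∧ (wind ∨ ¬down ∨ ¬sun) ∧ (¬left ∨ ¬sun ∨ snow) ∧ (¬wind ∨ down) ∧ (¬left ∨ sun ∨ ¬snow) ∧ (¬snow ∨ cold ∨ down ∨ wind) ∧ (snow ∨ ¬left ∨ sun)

Branch on cold: set cold = False.
Branch on wind: set wind = False.
Unit clause (¬left) forces left = False.
Unit clause (¬snow) forces snow = False.
Branch on down: set down = True.
Unit clause (¬sun) forces sun = False.
All clauses are satisfied.

sun: False,  cold: False,  down: True,  left: False,  snow: False,  wind: False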